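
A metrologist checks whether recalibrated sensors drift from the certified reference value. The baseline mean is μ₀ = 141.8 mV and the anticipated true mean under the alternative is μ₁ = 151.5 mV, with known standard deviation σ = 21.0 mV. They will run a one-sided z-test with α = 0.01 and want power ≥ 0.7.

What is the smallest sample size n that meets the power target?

n = 39

Standardized effect: d = |μ₁ − μ₀| / σ = |151.5 − 141.8| / 21.0 = 0.4619
For power 0.7 need Φ(δ − z_{0.01}) = 0.7, so δ = z_{0.01} + z_{0.30} = 2.326 + 0.524 = 2.851.
δ = d·√n ⇒ n = (δ/d)² = (2.851 / 0.4619)² = 38.09.
Rounding up, n = 39.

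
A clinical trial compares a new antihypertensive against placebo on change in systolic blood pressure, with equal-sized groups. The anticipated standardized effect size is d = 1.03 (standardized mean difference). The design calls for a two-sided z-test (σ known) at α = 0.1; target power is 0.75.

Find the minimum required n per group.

Set Φ(δ − 1.645) = 0.75; then δ − 1.645 = Φ⁻¹(0.75) = 0.674, giving δ = 2.319.
(The Φ(−δ − z_{α/2}) term is vanishingly small for δ > 0 and is dropped in the standard sample-size formula.)
δ = d·√(n/2) ⇒ n = 2(δ/d)² = 2 × (2.319 / 1.03)² = 10.14.
Rounding up, n = 11 per group.

n = 11 per group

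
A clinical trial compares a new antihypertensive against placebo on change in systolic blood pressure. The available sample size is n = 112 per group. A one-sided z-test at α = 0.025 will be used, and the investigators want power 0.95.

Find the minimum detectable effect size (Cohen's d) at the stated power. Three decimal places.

d ≈ 0.482

Need Φ(δ − 1.960) = 0.95, so δ = 1.960 + 1.645 = 3.605.
δ = d·√(n/2) ⇒ d = δ/√(n/2) = 3.605/√(112/2) = 0.4817.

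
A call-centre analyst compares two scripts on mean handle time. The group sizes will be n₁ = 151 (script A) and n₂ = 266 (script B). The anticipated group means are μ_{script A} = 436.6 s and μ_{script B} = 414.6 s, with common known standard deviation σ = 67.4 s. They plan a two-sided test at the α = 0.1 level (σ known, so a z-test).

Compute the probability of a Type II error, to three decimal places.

β ≈ 0.060

Standardized effect: d = |μ_{script A} − μ_{script B}| / σ = |436.6 − 414.6| / 67.4 = 0.3264
Noncentrality parameter: δ = d / √(1/n₁ + 1/n₂) = 0.3264 / √(1/151 + 1/266) = 3.2035
Two-sided α = 0.1 → critical value z_{0.05} = 1.645.
Power = Φ(δ − 1.645) + Φ(−δ − 1.645) = Φ(1.559) + Φ(-4.848) = 0.9405 + 0.0000 = 0.9405.
Type II error: β = 1 − power = 1 − 0.9405 = 0.0595.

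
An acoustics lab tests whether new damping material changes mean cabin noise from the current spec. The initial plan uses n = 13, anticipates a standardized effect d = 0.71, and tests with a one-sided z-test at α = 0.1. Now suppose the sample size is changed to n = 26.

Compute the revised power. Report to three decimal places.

Power ≈ 0.990

With n = 26: δ = d·√n = 0.71 × √26 = 3.6203. Critical value z_{0.1} = 1.282.
Revised power = Φ(δ − 1.282) = Φ(2.339) = 0.9903.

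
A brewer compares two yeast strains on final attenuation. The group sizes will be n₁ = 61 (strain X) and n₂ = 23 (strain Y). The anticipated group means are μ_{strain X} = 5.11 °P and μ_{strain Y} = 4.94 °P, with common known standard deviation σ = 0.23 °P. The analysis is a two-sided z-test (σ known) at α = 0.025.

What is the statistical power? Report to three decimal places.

Standardized effect: d = |μ_{strain X} − μ_{strain Y}| / σ = |5.11 − 4.94| / 0.23 = 0.7391
Noncentrality parameter: δ = d / √(1/n₁ + 1/n₂) = 0.7391 / √(1/61 + 1/23) = 3.0207
Critical value for a two-sided test at α = 0.025: z_{α/2} = 2.241.
Power = Φ(δ − 2.241) + Φ(−δ − 2.241) = Φ(0.779) + Φ(-5.262) = 0.7821 + 0.0000 = 0.7821.

Power ≈ 0.782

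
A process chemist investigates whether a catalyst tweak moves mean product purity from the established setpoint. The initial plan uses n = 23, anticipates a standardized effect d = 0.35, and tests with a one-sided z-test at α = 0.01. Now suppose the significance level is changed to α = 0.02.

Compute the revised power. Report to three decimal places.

Power ≈ 0.354

δ = d·√n = 0.35 × √23 = 1.6785 (unchanged). New critical value: z_{0.02} = 2.054.
Revised power = Φ(δ − 2.054) = Φ(-0.375) = 0.3538.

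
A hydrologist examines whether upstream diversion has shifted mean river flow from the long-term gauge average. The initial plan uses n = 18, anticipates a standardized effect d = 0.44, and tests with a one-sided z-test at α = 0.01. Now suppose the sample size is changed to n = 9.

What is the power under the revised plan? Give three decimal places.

With n = 9: δ = d·√n = 0.44 × √9 = 1.3200. Critical value z_{0.01} = 2.326.
Revised power = P(Z > 2.326 − δ) = Φ(-1.006) = 0.1571.

Power ≈ 0.157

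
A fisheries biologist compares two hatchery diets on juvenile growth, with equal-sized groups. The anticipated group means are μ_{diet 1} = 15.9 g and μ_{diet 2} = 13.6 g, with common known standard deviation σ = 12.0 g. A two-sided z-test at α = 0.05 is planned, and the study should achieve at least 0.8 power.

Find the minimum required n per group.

Standardized effect: d = |μ_{diet 1} − μ_{diet 2}| / σ = |15.9 − 13.6| / 12.0 = 0.1917
For power 0.8 need Φ(δ − z_{0.025}) = 0.8, so δ = z_{0.025} + z_{0.20} = 1.960 + 0.842 = 2.802.
(For δ > 0 the lower-tail rejection region contributes negligibly to power, so the one-term inversion is standard.)
δ = d·√(n/2) ⇒ n = 2(δ/d)² = 2 × (2.802 / 0.1917)² = 427.31.
Rounding up, n = 428 per group.

n = 428 per group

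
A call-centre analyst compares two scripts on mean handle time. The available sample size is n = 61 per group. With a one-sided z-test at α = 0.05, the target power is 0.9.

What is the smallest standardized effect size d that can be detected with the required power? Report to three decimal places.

d ≈ 0.530

Need Φ(δ − 1.645) = 0.9, so δ = 1.645 + 1.282 = 2.926.
δ = d·√(n/2) ⇒ d = δ/√(n/2) = 2.926/√(61/2) = 0.5299.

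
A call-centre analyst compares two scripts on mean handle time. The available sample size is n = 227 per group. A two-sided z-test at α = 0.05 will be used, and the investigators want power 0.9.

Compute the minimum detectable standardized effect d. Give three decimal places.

Required noncentrality: δ = z_{0.025} + z_{0.10} = 1.960 + 1.282 = 3.242.
(Lower-tail contribution to power is negligible for δ > 0.)
δ = d·√(n/2) ⇒ d = δ/√(n/2) = 3.242/√(227/2) = 0.3043.

d ≈ 0.304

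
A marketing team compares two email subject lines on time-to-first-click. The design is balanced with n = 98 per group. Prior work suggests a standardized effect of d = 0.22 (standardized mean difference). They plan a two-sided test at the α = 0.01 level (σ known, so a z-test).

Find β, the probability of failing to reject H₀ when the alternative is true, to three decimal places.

β ≈ 0.850

Noncentrality parameter: δ = d·√(n/2) = 0.22 × √(98/2) = 1.5400
Two-sided α = 0.01 → critical value z_{0.005} = 2.576.
Power = Φ(δ − 2.576) + Φ(−δ − 2.576) = Φ(-1.036) + Φ(-4.116) = 0.1501 + 0.0000 = 0.1502.
Type II error: β = 1 − power = 1 − 0.1502 = 0.8498.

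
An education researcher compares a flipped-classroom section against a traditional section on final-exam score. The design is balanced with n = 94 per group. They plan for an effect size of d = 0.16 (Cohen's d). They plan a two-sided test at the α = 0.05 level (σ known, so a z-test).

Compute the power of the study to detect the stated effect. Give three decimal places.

Noncentrality parameter: δ = d·√(n/2) = 0.16 × √(94/2) = 1.0969
Critical value for a two-sided test at α = 0.05: z_{α/2} = 1.960.
Power = Φ(δ − 1.960) + Φ(−δ − 1.960) = Φ(-0.863) + Φ(-3.057) = 0.1941 + 0.0011 = 0.1952.

Power ≈ 0.195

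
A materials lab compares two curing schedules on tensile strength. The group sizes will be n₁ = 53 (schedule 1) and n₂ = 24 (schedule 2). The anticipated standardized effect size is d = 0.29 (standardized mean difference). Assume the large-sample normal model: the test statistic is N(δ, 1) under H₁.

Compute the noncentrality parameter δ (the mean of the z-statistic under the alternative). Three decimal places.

The noncentrality parameter scales effect size by the design's sample-size factor: δ = d / √(1/n₁ + 1/n₂) = 0.29 / √(1/53 + 1/24) = 1.1787

δ ≈ 1.179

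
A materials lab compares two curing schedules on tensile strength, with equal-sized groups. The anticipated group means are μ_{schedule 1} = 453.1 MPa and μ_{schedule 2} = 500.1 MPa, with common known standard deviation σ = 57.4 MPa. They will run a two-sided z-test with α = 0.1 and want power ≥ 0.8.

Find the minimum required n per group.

Standardized effect: d = |μ_{schedule 1} − μ_{schedule 2}| / σ = |453.1 − 500.1| / 57.4 = 0.8188
Set Φ(δ − 1.645) = 0.8; then δ − 1.645 = Φ⁻¹(0.8) = 0.842, giving δ = 2.486.
(Ignoring the negligible lower-tail rejection probability gives the usual closed-form inversion.)
δ = d·√(n/2) ⇒ n = 2(δ/d)² = 2 × (2.486 / 0.8188)² = 18.44.
Rounding up, n = 19 per group.

n = 19 per group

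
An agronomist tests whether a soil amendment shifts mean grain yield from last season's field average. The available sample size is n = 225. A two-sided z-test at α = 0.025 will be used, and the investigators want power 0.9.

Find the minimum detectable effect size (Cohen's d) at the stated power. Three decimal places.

Need Φ(δ − 2.241) = 0.9, so δ = 2.241 + 1.282 = 3.523.
(Lower-tail contribution to power is negligible for δ > 0.)
δ = d·√n ⇒ d = δ/√n = 3.523/√225 = 0.2349.

d ≈ 0.235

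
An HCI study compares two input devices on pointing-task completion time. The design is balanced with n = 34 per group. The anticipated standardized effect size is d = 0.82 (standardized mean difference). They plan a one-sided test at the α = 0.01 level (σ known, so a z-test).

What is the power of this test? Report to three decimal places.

Power ≈ 0.854

Noncentrality parameter: δ = d·√(n/2) = 0.82 × √(34/2) = 3.3809
Critical value for a one-sided test at α = 0.01: z_α = 2.326.
Power = Φ(δ − 2.326) = Φ(1.055) = 0.8542.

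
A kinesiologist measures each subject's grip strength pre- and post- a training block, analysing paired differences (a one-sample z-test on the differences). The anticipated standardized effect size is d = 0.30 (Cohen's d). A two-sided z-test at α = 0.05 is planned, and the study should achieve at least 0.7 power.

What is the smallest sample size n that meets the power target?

n = 69

Set Φ(δ − 1.960) = 0.7; then δ − 1.960 = Φ⁻¹(0.7) = 0.524, giving δ = 2.484.
(Ignoring the negligible lower-tail rejection probability gives the usual closed-form inversion.)
δ = d·√n ⇒ n = (δ/d)² = (2.484 / 0.30)² = 68.58.
Round up to the next whole unit.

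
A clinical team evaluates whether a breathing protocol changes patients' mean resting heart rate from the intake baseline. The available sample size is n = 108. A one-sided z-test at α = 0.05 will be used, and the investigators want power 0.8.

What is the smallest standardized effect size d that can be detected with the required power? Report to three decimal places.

d ≈ 0.239

Need Φ(δ − 1.645) = 0.8, so δ = 1.645 + 0.842 = 2.486.
δ = d·√n ⇒ d = δ/√n = 2.486/√108 = 0.2393.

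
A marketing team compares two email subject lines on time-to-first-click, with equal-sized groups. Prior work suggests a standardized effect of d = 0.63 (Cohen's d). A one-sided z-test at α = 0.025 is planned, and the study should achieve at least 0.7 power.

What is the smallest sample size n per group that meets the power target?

Set Φ(δ − 1.960) = 0.7; then δ − 1.960 = Φ⁻¹(0.7) = 0.524, giving δ = 2.484.
δ = d·√(n/2) ⇒ n = 2(δ/d)² = 2 × (2.484 / 0.63)² = 31.10.
Round up to the next whole unit.

n = 32 per group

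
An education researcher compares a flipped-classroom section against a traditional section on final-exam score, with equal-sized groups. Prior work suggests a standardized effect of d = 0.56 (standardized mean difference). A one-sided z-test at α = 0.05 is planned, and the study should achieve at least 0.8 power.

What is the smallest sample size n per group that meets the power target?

n = 40 per group

For power 0.8 need Φ(δ − z_{0.05}) = 0.8, so δ = z_{0.05} + z_{0.20} = 1.645 + 0.842 = 2.486.
δ = d·√(n/2) ⇒ n = 2(δ/d)² = 2 × (2.486 / 0.56)² = 39.43.
Round up to the next whole unit.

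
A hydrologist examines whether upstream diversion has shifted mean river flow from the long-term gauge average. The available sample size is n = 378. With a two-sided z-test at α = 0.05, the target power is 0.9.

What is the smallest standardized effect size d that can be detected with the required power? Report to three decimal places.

d ≈ 0.167

Required noncentrality: δ = z_{0.025} + z_{0.10} = 1.960 + 1.282 = 3.242.
(The second rejection-region term Φ(−δ − z_{α/2}) is negligible and dropped.)
δ = d·√n ⇒ d = δ/√n = 3.242/√378 = 0.1667.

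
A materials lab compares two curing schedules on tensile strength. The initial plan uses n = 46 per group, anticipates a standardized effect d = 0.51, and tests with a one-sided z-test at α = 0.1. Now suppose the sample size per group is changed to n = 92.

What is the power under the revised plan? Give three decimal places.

With n = 92 per group: δ = d·√(n/2) = 0.51 × √(92/2) = 3.4590. Critical value z_{0.1} = 1.282.
Revised power = P(Z > 1.282 − δ) = Φ(2.177) = 0.9853.

Power ≈ 0.985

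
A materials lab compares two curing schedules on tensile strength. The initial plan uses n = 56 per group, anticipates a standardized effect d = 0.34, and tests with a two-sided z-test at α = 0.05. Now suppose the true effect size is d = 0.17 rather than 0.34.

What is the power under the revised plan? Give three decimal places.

With d = 0.17: δ = d·√(n/2) = 0.17 × √(56/2) = 0.8996. Critical value z_{0.025} = 1.960.
Revised power = Φ(δ − 1.960) + Φ(−δ − 1.960) = Φ(-1.060) + Φ(-2.860) = 0.1445 + 0.0021 = 0.1466.

Power ≈ 0.147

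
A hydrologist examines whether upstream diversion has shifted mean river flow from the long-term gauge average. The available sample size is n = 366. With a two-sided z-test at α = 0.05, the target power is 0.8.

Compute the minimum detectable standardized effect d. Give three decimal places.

Required noncentrality: δ = z_{0.025} + z_{0.20} = 1.960 + 0.842 = 2.802.
(The second rejection-region term Φ(−δ − z_{α/2}) is negligible and dropped.)
δ = d·√n ⇒ d = δ/√n = 2.802/√366 = 0.1464.

d ≈ 0.146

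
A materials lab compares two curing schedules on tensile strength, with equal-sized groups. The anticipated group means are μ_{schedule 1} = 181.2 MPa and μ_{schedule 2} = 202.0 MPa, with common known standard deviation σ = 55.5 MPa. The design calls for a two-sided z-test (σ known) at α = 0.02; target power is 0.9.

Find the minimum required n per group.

n = 186 per group

Standardized effect: d = |μ_{schedule 1} − μ_{schedule 2}| / σ = |181.2 − 202.0| / 55.5 = 0.3748
Set Φ(δ − 2.326) = 0.9; then δ − 2.326 = Φ⁻¹(0.9) = 1.282, giving δ = 3.608.
(The Φ(−δ − z_{α/2}) term is vanishingly small for δ > 0 and is dropped in the standard sample-size formula.)
δ = d·√(n/2) ⇒ n = 2(δ/d)² = 2 × (3.608 / 0.3748)² = 185.35.
Round up to the next whole unit.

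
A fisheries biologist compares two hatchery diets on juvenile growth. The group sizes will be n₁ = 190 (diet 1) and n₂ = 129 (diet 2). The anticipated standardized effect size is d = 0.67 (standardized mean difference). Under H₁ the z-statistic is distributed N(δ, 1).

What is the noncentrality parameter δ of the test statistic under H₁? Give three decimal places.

δ ≈ 5.873

δ = d / √(1/n₁ + 1/n₂) = 0.67 / √(1/190 + 1/129) = 5.8729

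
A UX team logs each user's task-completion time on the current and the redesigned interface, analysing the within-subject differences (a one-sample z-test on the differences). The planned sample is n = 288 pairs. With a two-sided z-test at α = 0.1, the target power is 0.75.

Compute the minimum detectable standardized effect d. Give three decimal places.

Need Φ(δ − 1.645) = 0.75, so δ = 1.645 + 0.674 = 2.319.
(Lower-tail contribution to power is negligible for δ > 0.)
δ = d·√n ⇒ d = δ/√n = 2.319/√288 = 0.1367.

d ≈ 0.137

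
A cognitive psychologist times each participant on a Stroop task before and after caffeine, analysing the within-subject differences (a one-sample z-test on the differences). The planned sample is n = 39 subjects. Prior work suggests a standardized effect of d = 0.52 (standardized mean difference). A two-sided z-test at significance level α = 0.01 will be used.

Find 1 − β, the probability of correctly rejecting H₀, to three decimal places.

Power ≈ 0.749

Noncentrality parameter: δ = d·√n = 0.52 × √39 = 3.2474
Critical value for a two-sided test at α = 0.01: z_{α/2} = 2.576.
Power = Φ(δ − 2.576) + Φ(−δ − 2.576) = Φ(0.672) + Φ(-5.823) = 0.7491 + 0.0000 = 0.7491.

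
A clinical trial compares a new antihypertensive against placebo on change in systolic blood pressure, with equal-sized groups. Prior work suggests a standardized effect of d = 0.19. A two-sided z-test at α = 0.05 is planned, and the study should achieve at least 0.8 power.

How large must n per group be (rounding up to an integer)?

n = 435 per group

For power 0.8 need Φ(δ − z_{0.025}) = 0.8, so δ = z_{0.025} + z_{0.20} = 1.960 + 0.842 = 2.802.
(For δ > 0 the lower-tail rejection region contributes negligibly to power, so the one-term inversion is standard.)
δ = d·√(n/2) ⇒ n = 2(δ/d)² = 2 × (2.802 / 0.19)² = 434.84.
Rounding up, n = 435 per group.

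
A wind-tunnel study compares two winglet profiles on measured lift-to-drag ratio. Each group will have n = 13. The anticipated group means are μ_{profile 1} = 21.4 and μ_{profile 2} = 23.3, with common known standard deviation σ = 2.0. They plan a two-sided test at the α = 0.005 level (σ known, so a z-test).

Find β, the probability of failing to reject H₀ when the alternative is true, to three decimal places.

Standardized effect: d = |μ_{profile 1} − μ_{profile 2}| / σ = |21.4 − 23.3| / 2.0 = 0.9500
Noncentrality parameter: δ = d·√(n/2) = 0.9500 × √(13/2) = 2.4220
Two-sided α = 0.005 → critical value z_{0.0025} = 2.807.
Power = Φ(δ − 2.807) + Φ(−δ − 2.807) = Φ(-0.385) + Φ(-5.229) = 0.3501 + 0.0000 = 0.3501.
Type II error: β = 1 − power = 1 − 0.3501 = 0.6499.

β ≈ 0.650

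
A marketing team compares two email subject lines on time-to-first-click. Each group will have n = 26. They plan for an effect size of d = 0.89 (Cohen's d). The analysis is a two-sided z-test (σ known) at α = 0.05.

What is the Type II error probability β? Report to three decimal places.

Noncentrality parameter: δ = d·√(n/2) = 0.89 × √(26/2) = 3.2089
Critical value for a two-sided test at α = 0.05: z_{α/2} = 1.960.
Power = Φ(δ − 1.960) + Φ(−δ − 1.960) = Φ(1.249) + Φ(-5.169) = 0.8942 + 0.0000 = 0.8942.
Type II error: β = 1 − power = 1 − 0.8942 = 0.1058.

β ≈ 0.106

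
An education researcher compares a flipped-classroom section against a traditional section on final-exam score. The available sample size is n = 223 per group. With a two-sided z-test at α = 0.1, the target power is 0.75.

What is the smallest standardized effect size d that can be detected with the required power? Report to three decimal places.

Need Φ(δ − 1.645) = 0.75, so δ = 1.645 + 0.674 = 2.319.
(Lower-tail contribution to power is negligible for δ > 0.)
δ = d·√(n/2) ⇒ d = δ/√(n/2) = 2.319/√(223/2) = 0.2196.

d ≈ 0.220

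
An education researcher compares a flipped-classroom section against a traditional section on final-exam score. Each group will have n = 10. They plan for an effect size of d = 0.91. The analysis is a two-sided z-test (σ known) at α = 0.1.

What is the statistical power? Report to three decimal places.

Noncentrality parameter: δ = d·√(n/2) = 0.91 × √(10/2) = 2.0348
Critical value for a two-sided test at α = 0.1: z_{α/2} = 1.645.
Power = Φ(δ − 1.645) + Φ(−δ − 1.645) = Φ(0.390) + Φ(-3.680) = 0.6517 + 0.0001 = 0.6518.

Power ≈ 0.652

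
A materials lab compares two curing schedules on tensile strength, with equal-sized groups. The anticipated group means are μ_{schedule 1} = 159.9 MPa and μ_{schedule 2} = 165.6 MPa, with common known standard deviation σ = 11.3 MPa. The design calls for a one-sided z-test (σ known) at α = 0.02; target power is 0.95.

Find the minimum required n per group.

Standardized effect: d = |μ_{schedule 1} − μ_{schedule 2}| / σ = |159.9 − 165.6| / 11.3 = 0.5044
Set Φ(δ − 2.054) = 0.95; then δ − 2.054 = Φ⁻¹(0.95) = 1.645, giving δ = 3.699.
δ = d·√(n/2) ⇒ n = 2(δ/d)² = 2 × (3.699 / 0.5044)² = 107.53.
Round up to the next whole unit.

n = 108 per group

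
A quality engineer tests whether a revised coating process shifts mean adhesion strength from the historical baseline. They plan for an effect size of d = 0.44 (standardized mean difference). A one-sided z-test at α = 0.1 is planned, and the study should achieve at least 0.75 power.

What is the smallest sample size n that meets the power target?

For power 0.75 need Φ(δ − z_{0.1}) = 0.75, so δ = z_{0.1} + z_{0.25} = 1.282 + 0.674 = 1.956.
δ = d·√n ⇒ n = (δ/d)² = (1.956 / 0.44)² = 19.76.
Rounding up, n = 20.

n = 20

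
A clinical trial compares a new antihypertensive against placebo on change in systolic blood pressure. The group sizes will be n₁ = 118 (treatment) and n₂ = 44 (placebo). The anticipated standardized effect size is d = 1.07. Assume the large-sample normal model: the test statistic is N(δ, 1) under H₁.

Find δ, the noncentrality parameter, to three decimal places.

The noncentrality parameter scales effect size by the design's sample-size factor: δ = d / √(1/n₁ + 1/n₂) = 1.07 / √(1/118 + 1/44) = 6.0575

δ ≈ 6.058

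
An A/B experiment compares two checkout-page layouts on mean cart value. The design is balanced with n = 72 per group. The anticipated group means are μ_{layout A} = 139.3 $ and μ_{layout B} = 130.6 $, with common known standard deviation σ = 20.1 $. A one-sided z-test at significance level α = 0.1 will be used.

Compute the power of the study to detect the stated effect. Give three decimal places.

Standardized effect: d = |μ_{layout A} − μ_{layout B}| / σ = |139.3 − 130.6| / 20.1 = 0.4328
Noncentrality parameter: δ = d·√(n/2) = 0.4328 × √(72/2) = 2.5970
Critical value for a one-sided test at α = 0.1: z_α = 1.282.
Power = P(Z > 1.282 − δ) = Φ(1.315) = 0.9058.

Power ≈ 0.906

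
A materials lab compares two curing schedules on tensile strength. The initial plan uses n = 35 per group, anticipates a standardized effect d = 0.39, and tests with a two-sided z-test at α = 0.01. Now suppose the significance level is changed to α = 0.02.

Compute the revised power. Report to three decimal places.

δ = d·√(n/2) = 0.39 × √(35/2) = 1.6315 (unchanged). New critical value: z_{0.01} = 2.326.
Revised power = Φ(δ − 2.326) + Φ(−δ − 2.326) = Φ(-0.695) + Φ(-3.958) = 0.2436 + 0.0000 = 0.2436.

Power ≈ 0.244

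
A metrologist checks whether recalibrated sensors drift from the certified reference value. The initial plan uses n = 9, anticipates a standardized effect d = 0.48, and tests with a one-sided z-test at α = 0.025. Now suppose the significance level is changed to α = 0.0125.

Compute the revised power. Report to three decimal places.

Power ≈ 0.211

δ = d·√n = 0.48 × √9 = 1.4400 (unchanged). New critical value: z_{0.0125} = 2.241.
Revised power = P(Z > 2.241 − δ) = Φ(-0.801) = 0.2114.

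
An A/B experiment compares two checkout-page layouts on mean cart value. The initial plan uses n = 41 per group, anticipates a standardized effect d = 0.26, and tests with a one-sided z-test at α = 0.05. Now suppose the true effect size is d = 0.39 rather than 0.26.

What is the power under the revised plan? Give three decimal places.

With d = 0.39: δ = d·√(n/2) = 0.39 × √(41/2) = 1.7658. Critical value z_{0.05} = 1.645.
Revised power = P(Z > 1.645 − δ) = Φ(0.121) = 0.5481.

Power ≈ 0.548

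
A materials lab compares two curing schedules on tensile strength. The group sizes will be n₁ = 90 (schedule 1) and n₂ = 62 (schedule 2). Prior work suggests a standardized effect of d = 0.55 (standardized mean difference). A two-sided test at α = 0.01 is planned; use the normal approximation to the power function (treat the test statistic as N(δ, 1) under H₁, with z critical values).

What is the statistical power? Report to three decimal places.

Noncentrality parameter: δ = d / √(1/n₁ + 1/n₂) = 0.55 / √(1/90 + 1/62) = 3.3324
Two-sided α = 0.01 → critical value z_{0.005} = 2.576.
Power = Φ(δ − 2.576) + Φ(−δ − 2.576) = Φ(0.757) + Φ(-5.908) = 0.7753 + 0.0000 = 0.7753.

Power ≈ 0.775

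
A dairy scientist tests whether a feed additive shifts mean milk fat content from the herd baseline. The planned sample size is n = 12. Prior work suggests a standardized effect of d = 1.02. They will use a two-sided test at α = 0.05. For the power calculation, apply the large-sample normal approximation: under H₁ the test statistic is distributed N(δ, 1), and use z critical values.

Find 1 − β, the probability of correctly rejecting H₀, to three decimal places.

Power ≈ 0.942

Noncentrality parameter: δ = d·√n = 1.02 × √12 = 3.5334
Critical value for a two-sided test at α = 0.05: z_{α/2} = 1.960.
Power = Φ(δ − 1.960) + Φ(−δ − 1.960) = Φ(1.573) + Φ(-5.493) = 0.9422 + 0.0000 = 0.9422.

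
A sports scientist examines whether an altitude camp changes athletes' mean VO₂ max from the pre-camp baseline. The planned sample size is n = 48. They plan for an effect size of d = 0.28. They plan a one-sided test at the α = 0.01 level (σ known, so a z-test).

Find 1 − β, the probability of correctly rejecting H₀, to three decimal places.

Power ≈ 0.350

Noncentrality parameter: δ = d·√n = 0.28 × √48 = 1.9399
Critical value for a one-sided test at α = 0.01: z_α = 2.326.
Power = P(Z > 2.326 − δ) = Φ(-0.386) = 0.3496.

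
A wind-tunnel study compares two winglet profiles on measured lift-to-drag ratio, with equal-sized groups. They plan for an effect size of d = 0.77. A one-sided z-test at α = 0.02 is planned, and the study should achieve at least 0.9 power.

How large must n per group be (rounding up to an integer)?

For power 0.9 need Φ(δ − z_{0.02}) = 0.9, so δ = z_{0.02} + z_{0.10} = 2.054 + 1.282 = 3.335.
δ = d·√(n/2) ⇒ n = 2(δ/d)² = 2 × (3.335 / 0.77)² = 37.52.
Round up to the next whole unit.

n = 38 per group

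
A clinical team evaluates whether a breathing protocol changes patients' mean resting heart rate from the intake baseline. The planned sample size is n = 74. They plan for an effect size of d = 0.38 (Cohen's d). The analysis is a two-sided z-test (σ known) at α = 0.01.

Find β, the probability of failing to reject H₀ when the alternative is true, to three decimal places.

β ≈ 0.244

Noncentrality parameter: δ = d·√n = 0.38 × √74 = 3.2689
Two-sided α = 0.01 → critical value z_{0.005} = 2.576.
Power = Φ(δ − 2.576) + Φ(−δ − 2.576) = Φ(0.693) + Φ(-5.845) = 0.7559 + 0.0000 = 0.7559.
Type II error: β = 1 − power = 1 − 0.7559 = 0.2441.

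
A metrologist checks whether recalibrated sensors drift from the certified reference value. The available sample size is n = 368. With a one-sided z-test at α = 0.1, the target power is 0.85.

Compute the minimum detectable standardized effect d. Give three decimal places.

d ≈ 0.121

Required noncentrality: δ = z_{0.1} + z_{0.15} = 1.282 + 1.036 = 2.318.
δ = d·√n ⇒ d = δ/√n = 2.318/√368 = 0.1208.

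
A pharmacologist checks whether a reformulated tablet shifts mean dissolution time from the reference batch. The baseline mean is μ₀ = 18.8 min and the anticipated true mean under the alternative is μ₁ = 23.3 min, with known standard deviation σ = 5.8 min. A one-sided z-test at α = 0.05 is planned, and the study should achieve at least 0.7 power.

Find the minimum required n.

Standardized effect: d = |μ₁ − μ₀| / σ = |23.3 − 18.8| / 5.8 = 0.7759
Set Φ(δ − 1.645) = 0.7; then δ − 1.645 = Φ⁻¹(0.7) = 0.524, giving δ = 2.169.
δ = d·√n ⇒ n = (δ/d)² = (2.169 / 0.7759)² = 7.82.
Round up to the next whole unit.

n = 8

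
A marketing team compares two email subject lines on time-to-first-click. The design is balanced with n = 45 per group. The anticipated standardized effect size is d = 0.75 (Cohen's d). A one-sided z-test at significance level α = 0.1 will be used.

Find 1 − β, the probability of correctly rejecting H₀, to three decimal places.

Noncentrality parameter: δ = d·√(n/2) = 0.75 × √(45/2) = 3.5576
One-sided α = 0.1 → critical value z_{0.1} = 1.282.
Power = P(Z > 1.282 − δ) = Φ(2.276) = 0.9886.

Power ≈ 0.989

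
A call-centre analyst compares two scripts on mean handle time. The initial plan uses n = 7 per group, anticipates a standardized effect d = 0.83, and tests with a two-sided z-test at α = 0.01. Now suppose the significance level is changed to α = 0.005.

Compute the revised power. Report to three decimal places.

δ = d·√(n/2) = 0.83 × √(7/2) = 1.5528 (unchanged). New critical value: z_{0.0025} = 2.807.
Revised power = Φ(δ − 2.807) + Φ(−δ − 2.807) = Φ(-1.254) + Φ(-4.360) = 0.1049 + 0.0000 = 0.1049.

Power ≈ 0.105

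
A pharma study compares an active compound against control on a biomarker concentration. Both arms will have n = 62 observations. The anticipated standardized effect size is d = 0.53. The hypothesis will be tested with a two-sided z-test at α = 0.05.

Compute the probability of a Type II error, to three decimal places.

Noncentrality parameter: δ = d·√(n/2) = 0.53 × √(62/2) = 2.9509
Two-sided α = 0.05 → critical value z_{0.025} = 1.960.
Power = Φ(δ − 1.960) + Φ(−δ − 1.960) = Φ(0.991) + Φ(-4.911) = 0.8391 + 0.0000 = 0.8391.
Type II error: β = 1 − power = 1 − 0.8391 = 0.1609.

β ≈ 0.161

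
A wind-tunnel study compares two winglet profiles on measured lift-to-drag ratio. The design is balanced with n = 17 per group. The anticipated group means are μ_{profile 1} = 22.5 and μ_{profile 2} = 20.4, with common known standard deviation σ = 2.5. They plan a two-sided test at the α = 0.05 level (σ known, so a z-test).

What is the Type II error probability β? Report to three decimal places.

Standardized effect: d = |μ_{profile 1} − μ_{profile 2}| / σ = |22.5 − 20.4| / 2.5 = 0.8400
Noncentrality parameter: λ = d·√(n/2) = 0.8400 × √(17/2) = 2.4490
Two-sided α = 0.05 → critical value z_{0.025} = 1.960.
Power = Φ(λ − 1.960) + Φ(−λ − 1.960) = Φ(0.489) + Φ(-4.409) = 0.6876 + 0.0000 = 0.6876.
Type II error: β = 1 − power = 1 − 0.6876 = 0.3124.

β ≈ 0.312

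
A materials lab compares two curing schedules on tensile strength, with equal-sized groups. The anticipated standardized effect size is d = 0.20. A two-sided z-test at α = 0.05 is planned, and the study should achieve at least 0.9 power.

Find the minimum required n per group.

n = 526 per group

For power 0.9 need Φ(δ − z_{0.025}) = 0.9, so δ = z_{0.025} + z_{0.10} = 1.960 + 1.282 = 3.242.
(Ignoring the negligible lower-tail rejection probability gives the usual closed-form inversion.)
δ = d·√(n/2) ⇒ n = 2(δ/d)² = 2 × (3.242 / 0.20)² = 525.37.
Rounding up, n = 526 per group.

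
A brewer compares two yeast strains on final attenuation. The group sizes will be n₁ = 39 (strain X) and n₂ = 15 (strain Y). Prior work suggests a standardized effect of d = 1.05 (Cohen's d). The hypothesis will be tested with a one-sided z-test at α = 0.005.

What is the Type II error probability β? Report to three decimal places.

β ≈ 0.189

Noncentrality parameter: δ = d / √(1/n₁ + 1/n₂) = 1.05 / √(1/39 + 1/15) = 3.4560
One-sided α = 0.005 → critical value z_{0.005} = 2.576.
Power = P(Z > 2.576 − δ) = Φ(0.880) = 0.8106.
Type II error: β = 1 − power = 1 − 0.8106 = 0.1894.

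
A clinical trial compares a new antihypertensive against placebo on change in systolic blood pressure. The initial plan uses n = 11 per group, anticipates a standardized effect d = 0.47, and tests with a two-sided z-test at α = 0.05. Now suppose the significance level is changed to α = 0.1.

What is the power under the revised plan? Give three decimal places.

Power ≈ 0.297

δ = d·√(n/2) = 0.47 × √(11/2) = 1.1022 (unchanged). New critical value: z_{0.05} = 1.645.
Revised power = Φ(δ − 1.645) + Φ(−δ − 1.645) = Φ(-0.543) + Φ(-2.747) = 0.2937 + 0.0030 = 0.2967.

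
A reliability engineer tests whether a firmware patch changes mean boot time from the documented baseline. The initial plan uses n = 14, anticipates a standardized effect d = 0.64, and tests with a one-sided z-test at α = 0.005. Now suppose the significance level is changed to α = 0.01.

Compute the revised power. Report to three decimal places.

δ = d·√n = 0.64 × √14 = 2.3947 (unchanged). New critical value: z_{0.01} = 2.326.
Revised power = Φ(δ − 2.326) = Φ(0.068) = 0.5272.

Power ≈ 0.527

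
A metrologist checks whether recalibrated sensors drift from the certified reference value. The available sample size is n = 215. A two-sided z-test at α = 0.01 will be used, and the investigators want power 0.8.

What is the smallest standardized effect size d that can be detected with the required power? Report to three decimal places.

d ≈ 0.233

Need Φ(δ − 2.576) = 0.8, so δ = 2.576 + 0.842 = 3.417.
(Lower-tail contribution to power is negligible for δ > 0.)
δ = d·√n ⇒ d = δ/√n = 3.417/√215 = 0.2331.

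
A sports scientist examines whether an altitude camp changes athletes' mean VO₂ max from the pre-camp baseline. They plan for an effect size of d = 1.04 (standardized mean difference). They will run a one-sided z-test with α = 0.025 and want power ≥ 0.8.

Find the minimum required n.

Set Φ(δ − 1.960) = 0.8; then δ − 1.960 = Φ⁻¹(0.8) = 0.842, giving δ = 2.802.
δ = d·√n ⇒ n = (δ/d)² = (2.802 / 1.04)² = 7.26.
Round up to the next whole unit.

n = 8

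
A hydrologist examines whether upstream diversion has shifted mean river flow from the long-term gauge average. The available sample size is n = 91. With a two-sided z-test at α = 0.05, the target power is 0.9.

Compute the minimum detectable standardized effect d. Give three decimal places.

d ≈ 0.340

Required noncentrality: δ = z_{0.025} + z_{0.10} = 1.960 + 1.282 = 3.242.
(The second rejection-region term Φ(−δ − z_{α/2}) is negligible and dropped.)
δ = d·√n ⇒ d = δ/√n = 3.242/√91 = 0.3398.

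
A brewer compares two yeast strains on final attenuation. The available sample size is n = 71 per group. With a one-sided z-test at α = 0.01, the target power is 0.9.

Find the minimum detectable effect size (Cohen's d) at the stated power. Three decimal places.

d ≈ 0.606

Need Φ(δ − 2.326) = 0.9, so δ = 2.326 + 1.282 = 3.608.
δ = d·√(n/2) ⇒ d = δ/√(n/2) = 3.608/√(71/2) = 0.6055.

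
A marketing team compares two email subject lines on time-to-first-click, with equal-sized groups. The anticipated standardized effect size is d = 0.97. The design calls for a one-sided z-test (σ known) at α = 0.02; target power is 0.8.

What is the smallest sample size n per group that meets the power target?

Set Φ(δ − 2.054) = 0.8; then δ − 2.054 = Φ⁻¹(0.8) = 0.842, giving δ = 2.895.
δ = d·√(n/2) ⇒ n = 2(δ/d)² = 2 × (2.895 / 0.97)² = 17.82.
Rounding up, n = 18 per group.

n = 18 per group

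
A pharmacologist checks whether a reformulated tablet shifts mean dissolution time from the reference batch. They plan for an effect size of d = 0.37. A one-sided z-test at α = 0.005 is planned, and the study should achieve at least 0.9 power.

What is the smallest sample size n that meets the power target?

For power 0.9 need Φ(δ − z_{0.005}) = 0.9, so δ = z_{0.005} + z_{0.10} = 2.576 + 1.282 = 3.857.
δ = d·√n ⇒ n = (δ/d)² = (3.857 / 0.37)² = 108.69.
Rounding up, n = 109.

n = 109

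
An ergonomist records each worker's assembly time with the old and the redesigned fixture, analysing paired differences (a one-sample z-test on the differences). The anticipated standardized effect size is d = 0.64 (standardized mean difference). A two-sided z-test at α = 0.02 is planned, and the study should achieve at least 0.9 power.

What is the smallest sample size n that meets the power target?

Set Φ(δ − 2.326) = 0.9; then δ − 2.326 = Φ⁻¹(0.9) = 1.282, giving δ = 3.608.
(For δ > 0 the lower-tail rejection region contributes negligibly to power, so the one-term inversion is standard.)
δ = d·√n ⇒ n = (δ/d)² = (3.608 / 0.64)² = 31.78.
Round up to the next whole unit.

n = 32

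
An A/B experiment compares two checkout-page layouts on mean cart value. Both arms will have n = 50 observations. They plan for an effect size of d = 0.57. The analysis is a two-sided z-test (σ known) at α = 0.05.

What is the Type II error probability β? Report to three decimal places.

β ≈ 0.187

Noncentrality parameter: δ = d·√(n/2) = 0.57 × √(50/2) = 2.8500
Critical value for a two-sided test at α = 0.05: z_{α/2} = 1.960.
Power = Φ(δ − 1.960) + Φ(−δ − 1.960) = Φ(0.890) + Φ(-4.810) = 0.8133 + 0.0000 = 0.8133.
Type II error: β = 1 − power = 1 − 0.8133 = 0.1867.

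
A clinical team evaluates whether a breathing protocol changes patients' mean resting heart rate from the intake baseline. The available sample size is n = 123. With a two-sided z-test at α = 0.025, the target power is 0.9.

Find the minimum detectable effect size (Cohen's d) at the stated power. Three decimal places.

d ≈ 0.318

Need Φ(δ − 2.241) = 0.9, so δ = 2.241 + 1.282 = 3.523.
(Lower-tail contribution to power is negligible for δ > 0.)
δ = d·√n ⇒ d = δ/√n = 3.523/√123 = 0.3177.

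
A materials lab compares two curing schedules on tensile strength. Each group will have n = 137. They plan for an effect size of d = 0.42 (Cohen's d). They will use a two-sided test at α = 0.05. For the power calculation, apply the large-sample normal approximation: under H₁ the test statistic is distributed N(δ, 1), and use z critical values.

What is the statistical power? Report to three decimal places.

Power ≈ 0.935

Noncentrality parameter: δ = d·√(n/2) = 0.42 × √(137/2) = 3.4761
Two-sided α = 0.05 → critical value z_{0.025} = 1.960.
Power = Φ(δ − 1.960) + Φ(−δ − 1.960) = Φ(1.516) + Φ(-5.436) = 0.9353 + 0.0000 = 0.9353.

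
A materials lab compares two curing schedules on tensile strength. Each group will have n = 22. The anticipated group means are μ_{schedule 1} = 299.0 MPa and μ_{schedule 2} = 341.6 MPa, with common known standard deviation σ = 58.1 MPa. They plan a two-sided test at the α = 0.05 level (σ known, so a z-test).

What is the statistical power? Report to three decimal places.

Standardized effect: d = |μ_{schedule 1} − μ_{schedule 2}| / σ = |299.0 − 341.6| / 58.1 = 0.7332
Noncentrality parameter: λ = d·√(n/2) = 0.7332 × √(22/2) = 2.4318
Two-sided α = 0.05 → critical value z_{0.025} = 1.960.
Power = Φ(λ − 1.960) + Φ(−λ − 1.960) = Φ(0.472) + Φ(-4.392) = 0.6815 + 0.0000 = 0.6815.

Power ≈ 0.681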